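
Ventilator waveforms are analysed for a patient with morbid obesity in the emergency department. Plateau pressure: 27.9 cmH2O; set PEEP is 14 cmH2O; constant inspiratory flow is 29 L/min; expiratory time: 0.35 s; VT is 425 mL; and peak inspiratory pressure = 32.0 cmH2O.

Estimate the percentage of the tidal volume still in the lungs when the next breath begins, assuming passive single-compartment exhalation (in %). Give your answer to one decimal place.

25.9

Flow: 29 L/min ÷ 60 = 0.4833 L/s.
R = (PIP − Pplat)/V̇ = (32.0 − 27.9) / 0.4833 = 4.1/0.4833 = 8.483 cmH2O·s/L.
C = Vt/(Pplat − PEEP) = 425.0 / (27.9 − 14) = 425.0/13.9 = 30.576 mL/cmH2O.
τ = R × C = 8.483 × 0.03058 L/cmH2O = 0.2594 s.
Fraction remaining at end-expiration = e^(−Te/τ) = e^(−0.35/0.2594) = 0.2594 → 25.94%.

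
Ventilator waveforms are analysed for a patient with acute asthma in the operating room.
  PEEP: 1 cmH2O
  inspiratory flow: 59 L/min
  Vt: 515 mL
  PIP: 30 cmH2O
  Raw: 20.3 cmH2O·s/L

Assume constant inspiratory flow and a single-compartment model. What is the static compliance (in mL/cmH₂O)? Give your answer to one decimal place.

57.0

Flow: 59 L/min ÷ 60 = 0.9833 L/s.
Equation of motion (constant flow): PIP = Vt/C + R·V̇ + PEEP.
Vt/C = PIP − R·V̇ − PEEP = 30 − 20.3×0.9833 − 1 = 30 − 19.961 − 1 = 9.039 cmH2O.
C = Vt / 9.039 = 515 / 9.039 = 56.975 mL/cmH2O.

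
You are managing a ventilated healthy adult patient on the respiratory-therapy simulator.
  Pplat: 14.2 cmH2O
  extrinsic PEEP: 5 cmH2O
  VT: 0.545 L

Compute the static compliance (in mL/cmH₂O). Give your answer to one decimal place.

59.2

Cstat = Vt / (Pplat − PEEP) = 545 / (14.2 − 5) = 545 / 9.2 = 59.239 mL/cmH2O.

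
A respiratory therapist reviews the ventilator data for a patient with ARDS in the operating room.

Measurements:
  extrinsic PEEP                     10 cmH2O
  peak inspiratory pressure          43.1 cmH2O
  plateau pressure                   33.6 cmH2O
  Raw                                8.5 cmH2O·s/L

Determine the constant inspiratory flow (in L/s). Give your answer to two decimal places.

flow = (PIP − Pplat) / Raw = 9.5 / 8.5 = 1.118 L/s.

1.12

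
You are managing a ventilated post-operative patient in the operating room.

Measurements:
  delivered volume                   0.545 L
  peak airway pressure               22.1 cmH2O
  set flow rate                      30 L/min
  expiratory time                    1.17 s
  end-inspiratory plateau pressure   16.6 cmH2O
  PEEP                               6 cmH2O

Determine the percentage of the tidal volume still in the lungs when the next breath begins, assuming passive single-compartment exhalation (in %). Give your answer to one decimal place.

12.6

Flow: 30 L/min ÷ 60 = 0.5 L/s.
R = (PIP − Pplat)/V̇ = (22.1 − 16.6) / 0.5 = 5.5/0.5 = 11.0 cmH2O·s/L.
C = Vt/(Pplat − PEEP) = 545.0 / (16.6 − 6) = 545.0/10.6 = 51.415 mL/cmH2O.
τ = R × C = 11.0 × 0.05142 L/cmH2O = 0.5656 s.
Fraction remaining at end-expiration = e^(−Te/τ) = e^(−1.17/0.5656) = 0.1264 → 12.64%.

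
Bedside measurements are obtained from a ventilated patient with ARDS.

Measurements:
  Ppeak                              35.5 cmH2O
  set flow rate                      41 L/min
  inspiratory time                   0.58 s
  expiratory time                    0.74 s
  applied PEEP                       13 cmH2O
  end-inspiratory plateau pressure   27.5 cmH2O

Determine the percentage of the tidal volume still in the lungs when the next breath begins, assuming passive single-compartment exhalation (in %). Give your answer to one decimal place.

Flow: 41 L/min ÷ 60 = 0.6833 L/s.
Vt = flow × Ti = 0.6833 L/s × 0.58 s × 1000 mL/L = 396.31 mL.
R = (PIP − Pplat)/V̇ = (35.5 − 27.5) / 0.6833 = 8.0/0.6833 = 11.708 cmH2O·s/L.
C = Vt/(Pplat − PEEP) = 396.31 / (27.5 − 13) = 396.31/14.5 = 27.332 mL/cmH2O.
τ = R × C = 11.708 × 0.02733 L/cmH2O = 0.32 s.
Fraction remaining at end-expiration = e^(−Te/τ) = e^(−0.74/0.32) = 0.09901 → 9.901%.

9.9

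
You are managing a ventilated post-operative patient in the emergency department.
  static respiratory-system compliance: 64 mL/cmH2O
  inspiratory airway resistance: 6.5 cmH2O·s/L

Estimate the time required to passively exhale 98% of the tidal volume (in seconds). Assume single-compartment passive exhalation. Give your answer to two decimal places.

τ = R × C = 6.5 × 64 mL/cmH2O = 6.5 × 0.064 L/cmH2O = 0.416 s.
Exhaled fraction f = 1 − e^(−t/τ) → t = −τ·ln(1 − f) = −0.416·ln(0.02) = 1.627 s.

1.63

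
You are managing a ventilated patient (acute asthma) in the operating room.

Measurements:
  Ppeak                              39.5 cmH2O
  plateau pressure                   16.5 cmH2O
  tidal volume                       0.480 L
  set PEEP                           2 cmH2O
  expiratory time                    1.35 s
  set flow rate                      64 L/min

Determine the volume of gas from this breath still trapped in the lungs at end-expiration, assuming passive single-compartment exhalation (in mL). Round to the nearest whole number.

72

Flow: 64 L/min ÷ 60 = 1.0667 L/s.
R = (PIP − Pplat)/V̇ = (39.5 − 16.5) / 1.0667 = 23.0/1.0667 = 21.562 cmH2O·s/L.
C = Vt/(Pplat − PEEP) = 480.0 / (16.5 − 2) = 480.0/14.5 = 33.103 mL/cmH2O.
τ = R × C = 21.562 × 0.0331 L/cmH2O = 0.7137 s.
Fraction remaining = e^(−Te/τ) = e^(−1.35/0.7137) = 0.1508.
Trapped volume = 480.0 × 0.1508 = 72.384 mL.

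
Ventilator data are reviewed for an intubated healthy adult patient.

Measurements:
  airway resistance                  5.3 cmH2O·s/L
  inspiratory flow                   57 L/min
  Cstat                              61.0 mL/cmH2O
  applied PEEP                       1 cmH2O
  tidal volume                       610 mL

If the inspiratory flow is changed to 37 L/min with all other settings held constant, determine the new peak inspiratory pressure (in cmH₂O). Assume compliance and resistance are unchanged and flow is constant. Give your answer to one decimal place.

14.3

Flow: 57 L/min ÷ 60 = 0.95 L/s.
New flow: 37 L/min ÷ 60 = 0.6167 L/s.
PIP = Vt/C + R·V̇ + PEEP (constant-flow equation of motion).
Only the resistive term changes: ΔPIP = R × ΔV̇ = 5.3 × (0.6167 − 0.95) = 5.3 × -0.3333 = -1.766 cmH2O.
Original PIP = 610/61.0 + 5.3×0.95 + 1 = 16.035 cmH2O; new PIP = 16.035 + (-1.766) = 14.269 cmH2O.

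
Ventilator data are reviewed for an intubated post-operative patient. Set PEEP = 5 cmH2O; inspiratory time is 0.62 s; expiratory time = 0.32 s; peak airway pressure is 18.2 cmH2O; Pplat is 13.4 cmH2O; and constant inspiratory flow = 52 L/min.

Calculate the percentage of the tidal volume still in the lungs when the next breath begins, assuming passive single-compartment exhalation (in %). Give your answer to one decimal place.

Flow: 52 L/min ÷ 60 = 0.8667 L/s.
Vt = flow × Ti = 0.8667 L/s × 0.62 s × 1000 mL/L = 537.35 mL.
R = (PIP − Pplat)/V̇ = (18.2 − 13.4) / 0.8667 = 4.8/0.8667 = 5.538 cmH2O·s/L.
C = Vt/(Pplat − PEEP) = 537.35 / (13.4 − 5) = 537.35/8.4 = 63.97 mL/cmH2O.
τ = R × C = 5.538 × 0.06397 L/cmH2O = 0.3543 s.
Fraction remaining at end-expiration = e^(−Te/τ) = e^(−0.32/0.3543) = 0.4053 → 40.53%.

40.5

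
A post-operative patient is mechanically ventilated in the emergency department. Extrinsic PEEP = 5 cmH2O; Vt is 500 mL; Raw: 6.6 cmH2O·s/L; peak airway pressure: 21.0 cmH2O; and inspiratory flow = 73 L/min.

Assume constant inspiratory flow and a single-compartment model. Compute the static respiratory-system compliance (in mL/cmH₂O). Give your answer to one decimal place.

62.7

Flow: 73 L/min ÷ 60 = 1.2167 L/s.
Equation of motion (constant flow): PIP = Vt/C + R·V̇ + PEEP.
Vt/C = PIP − R·V̇ − PEEP = 21.0 − 6.6×1.2167 − 5 = 21.0 − 8.03 − 5 = 7.97 cmH2O.
C = Vt / 7.97 = 500 / 7.97 = 62.735 mL/cmH2O.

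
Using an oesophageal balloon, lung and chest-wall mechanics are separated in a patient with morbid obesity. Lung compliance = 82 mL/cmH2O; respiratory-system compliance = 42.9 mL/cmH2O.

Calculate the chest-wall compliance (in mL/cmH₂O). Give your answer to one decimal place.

1/Ccw = 1/Crs − 1/CL.
1/Ccw = 1/42.9 − 1/82 = 0.01111.
Ccw = 90.009 mL/cmH2O.

90.0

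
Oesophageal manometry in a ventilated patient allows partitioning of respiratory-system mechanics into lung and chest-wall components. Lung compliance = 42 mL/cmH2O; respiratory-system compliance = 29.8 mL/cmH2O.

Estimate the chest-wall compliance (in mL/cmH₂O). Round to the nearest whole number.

1/Ccw = 1/Crs − 1/CL.
1/Ccw = 1/29.8 − 1/42 = 0.009748.
Ccw = 102.59 mL/cmH2O.

103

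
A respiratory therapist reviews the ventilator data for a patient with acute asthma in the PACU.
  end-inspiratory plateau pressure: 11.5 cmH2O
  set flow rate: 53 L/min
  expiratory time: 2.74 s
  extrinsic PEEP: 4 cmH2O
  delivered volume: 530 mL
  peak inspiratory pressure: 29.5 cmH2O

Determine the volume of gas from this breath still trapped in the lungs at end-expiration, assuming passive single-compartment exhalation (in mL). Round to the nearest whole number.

Flow: 53 L/min ÷ 60 = 0.8833 L/s.
R = (PIP − Pplat)/V̇ = (29.5 − 11.5) / 0.8833 = 18.0/0.8833 = 20.378 cmH2O·s/L.
C = Vt/(Pplat − PEEP) = 530.0 / (11.5 − 4) = 530.0/7.5 = 70.667 mL/cmH2O.
τ = R × C = 20.378 × 0.07067 L/cmH2O = 1.44 s.
Fraction remaining = e^(−Te/τ) = e^(−2.74/1.44) = 0.1492.
Trapped volume = 530.0 × 0.1492 = 79.076 mL.

79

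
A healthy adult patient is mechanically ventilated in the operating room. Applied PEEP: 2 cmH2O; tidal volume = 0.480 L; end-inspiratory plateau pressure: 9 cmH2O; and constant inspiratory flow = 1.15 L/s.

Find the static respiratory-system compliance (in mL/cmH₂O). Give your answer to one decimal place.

68.6

Cstat = Vt / (Pplat − PEEP) = 480 / (9 − 2) = 480 / 7.0 = 68.571 mL/cmH2O.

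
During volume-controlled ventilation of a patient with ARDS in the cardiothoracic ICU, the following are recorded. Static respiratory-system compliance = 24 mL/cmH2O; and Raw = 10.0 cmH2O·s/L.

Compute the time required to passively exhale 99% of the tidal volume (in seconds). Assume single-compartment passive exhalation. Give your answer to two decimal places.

1.11

τ = R × C = 10.0 × 24 mL/cmH2O = 10.0 × 0.024 L/cmH2O = 0.24 s.
Exhaled fraction f = 1 − e^(−t/τ) → t = −τ·ln(1 − f) = −0.24·ln(0.01) = 1.105 s.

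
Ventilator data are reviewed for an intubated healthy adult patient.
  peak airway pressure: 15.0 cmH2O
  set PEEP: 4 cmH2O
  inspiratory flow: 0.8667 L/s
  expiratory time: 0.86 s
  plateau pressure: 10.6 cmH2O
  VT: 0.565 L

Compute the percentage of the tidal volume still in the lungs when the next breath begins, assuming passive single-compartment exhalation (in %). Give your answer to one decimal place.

13.8

R = (PIP − Pplat)/V̇ = (15.0 − 10.6) / 0.8667 = 4.4/0.8667 = 5.077 cmH2O·s/L.
C = Vt/(Pplat − PEEP) = 565.0 / (10.6 − 4) = 565.0/6.6 = 85.606 mL/cmH2O.
τ = R × C = 5.077 × 0.08561 L/cmH2O = 0.4346 s.
Fraction remaining at end-expiration = e^(−Te/τ) = e^(−0.86/0.4346) = 0.1382 → 13.82%.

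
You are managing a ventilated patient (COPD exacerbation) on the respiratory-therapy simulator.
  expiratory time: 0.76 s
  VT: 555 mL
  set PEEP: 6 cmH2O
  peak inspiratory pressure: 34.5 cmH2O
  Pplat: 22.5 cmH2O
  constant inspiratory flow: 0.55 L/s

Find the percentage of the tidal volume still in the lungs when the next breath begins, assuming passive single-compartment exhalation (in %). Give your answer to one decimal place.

R = (PIP − Pplat)/V̇ = (34.5 − 22.5) / 0.55 = 12.0/0.55 = 21.818 cmH2O·s/L.
C = Vt/(Pplat − PEEP) = 555.0 / (22.5 − 6) = 555.0/16.5 = 33.636 mL/cmH2O.
τ = R × C = 21.818 × 0.03364 L/cmH2O = 0.734 s.
Fraction remaining at end-expiration = e^(−Te/τ) = e^(−0.76/0.734) = 0.3551 → 35.51%.

35.5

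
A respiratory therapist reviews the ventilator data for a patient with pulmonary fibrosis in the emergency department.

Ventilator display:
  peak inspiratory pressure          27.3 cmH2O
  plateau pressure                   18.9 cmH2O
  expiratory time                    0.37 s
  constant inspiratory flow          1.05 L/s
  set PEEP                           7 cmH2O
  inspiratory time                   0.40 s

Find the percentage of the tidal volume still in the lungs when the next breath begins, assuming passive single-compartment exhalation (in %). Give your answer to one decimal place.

Vt = flow × Ti = 1.05 L/s × 0.40 s × 1000 mL/L = 420.0 mL.
R = (PIP − Pplat)/V̇ = (27.3 − 18.9) / 1.05 = 8.4/1.05 = 8.0 cmH2O·s/L.
C = Vt/(Pplat − PEEP) = 420.0 / (18.9 − 7) = 420.0/11.9 = 35.294 mL/cmH2O.
τ = R × C = 8.0 × 0.03529 L/cmH2O = 0.2823 s.
Fraction remaining at end-expiration = e^(−Te/τ) = e^(−0.37/0.2823) = 0.2696 → 26.96%.

27.0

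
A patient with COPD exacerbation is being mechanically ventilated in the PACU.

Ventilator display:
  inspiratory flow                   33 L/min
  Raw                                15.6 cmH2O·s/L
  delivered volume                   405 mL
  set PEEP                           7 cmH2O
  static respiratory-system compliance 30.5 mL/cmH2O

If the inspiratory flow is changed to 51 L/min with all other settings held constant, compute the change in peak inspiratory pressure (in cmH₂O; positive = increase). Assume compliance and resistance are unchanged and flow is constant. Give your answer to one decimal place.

Flow: 33 L/min ÷ 60 = 0.55 L/s.
New flow: 51 L/min ÷ 60 = 0.85 L/s.
PIP = Vt/C + R·V̇ + PEEP (constant-flow equation of motion).
Only the resistive term changes: ΔPIP = R × ΔV̇ = 15.6 × (0.85 − 0.55) = 15.6 × 0.3 = 4.68 cmH2O.

4.7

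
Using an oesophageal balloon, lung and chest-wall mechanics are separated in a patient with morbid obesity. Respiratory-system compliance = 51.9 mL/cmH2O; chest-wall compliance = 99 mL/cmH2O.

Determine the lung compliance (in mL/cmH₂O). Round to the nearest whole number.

109

1/CL = 1/Crs − 1/Ccw.
1/CL = 1/51.9 − 1/99 = 0.009167.
CL = 109.09 mL/cmH2O.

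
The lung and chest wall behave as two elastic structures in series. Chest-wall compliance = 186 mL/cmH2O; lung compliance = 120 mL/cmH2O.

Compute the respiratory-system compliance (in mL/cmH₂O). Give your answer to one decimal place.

72.9

Lung and chest wall are elastances in series: 1/Crs = 1/CL + 1/Ccw.
1/Crs = 1/120 + 1/186 = 0.01371.
Crs = 72.939 mL/cmH2O.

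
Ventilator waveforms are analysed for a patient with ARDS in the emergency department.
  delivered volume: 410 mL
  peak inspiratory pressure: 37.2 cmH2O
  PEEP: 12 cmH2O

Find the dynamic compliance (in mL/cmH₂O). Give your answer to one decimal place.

Dynamic compliance = Vt / (PIP − PEEP) = 410 / (37.2 − 12) = 410 / 25.2 = 16.27 mL/cmH2O.

16.3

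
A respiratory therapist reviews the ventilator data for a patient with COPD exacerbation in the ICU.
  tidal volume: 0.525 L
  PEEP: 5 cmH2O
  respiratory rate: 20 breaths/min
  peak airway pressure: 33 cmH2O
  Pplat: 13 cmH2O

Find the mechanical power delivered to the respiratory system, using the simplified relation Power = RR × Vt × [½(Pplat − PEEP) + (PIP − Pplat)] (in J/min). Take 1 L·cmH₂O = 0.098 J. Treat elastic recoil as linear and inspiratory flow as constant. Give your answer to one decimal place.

24.7

Per-breath work = Vt × [½(Pplat−PEEP) + (PIP−Pplat)] = 0.525 × [0.5×8.0 + 20.0] = 0.525 × 24.0 = 12.6 L·cmH2O.
Power = 20 × 12.6 = 252.0 L·cmH2O/min.
× 0.098 J/(L·cmH2O) → 24.696 J/min.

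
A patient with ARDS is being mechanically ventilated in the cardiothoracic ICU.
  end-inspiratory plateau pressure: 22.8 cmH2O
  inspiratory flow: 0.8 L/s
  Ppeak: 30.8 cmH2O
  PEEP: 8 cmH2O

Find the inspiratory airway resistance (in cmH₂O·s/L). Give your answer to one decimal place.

10.0

Raw = (PIP − Pplat) / flow = (30.8 − 22.8) / 0.8 = 8.0 / 0.8 = 10.0 cmH2O·s/L.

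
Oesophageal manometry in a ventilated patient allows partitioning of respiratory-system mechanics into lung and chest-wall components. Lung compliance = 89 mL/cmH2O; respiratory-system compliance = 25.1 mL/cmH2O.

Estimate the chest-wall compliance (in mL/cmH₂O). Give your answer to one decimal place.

1/Ccw = 1/Crs − 1/CL.
1/Ccw = 1/25.1 − 1/89 = 0.0286.
Ccw = 34.965 mL/cmH2O.

35.0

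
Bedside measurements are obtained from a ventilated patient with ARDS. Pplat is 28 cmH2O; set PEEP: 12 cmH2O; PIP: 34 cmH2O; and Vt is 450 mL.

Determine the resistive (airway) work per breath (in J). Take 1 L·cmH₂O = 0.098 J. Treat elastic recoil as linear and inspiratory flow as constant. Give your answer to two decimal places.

0.26

With constant inspiratory flow the resistive pressure is constant at PIP − Pplat = 34 − 28 = 6.0 cmH2O, so resistive work = 6.0 × 0.450 = 2.7 L·cmH2O.
× 0.098 J/(L·cmH2O) → 0.2646 J.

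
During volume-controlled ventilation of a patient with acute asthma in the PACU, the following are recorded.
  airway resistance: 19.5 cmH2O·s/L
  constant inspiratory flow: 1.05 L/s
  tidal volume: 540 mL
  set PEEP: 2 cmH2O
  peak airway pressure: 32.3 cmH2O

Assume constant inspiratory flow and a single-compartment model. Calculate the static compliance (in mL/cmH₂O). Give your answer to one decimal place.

Equation of motion (constant flow): PIP = Vt/C + R·V̇ + PEEP.
Vt/C = PIP − R·V̇ − PEEP = 32.3 − 19.5×1.05 − 2 = 32.3 − 20.475 − 2 = 9.825 cmH2O.
C = Vt / 9.825 = 540 / 9.825 = 54.962 mL/cmH2O.

55.0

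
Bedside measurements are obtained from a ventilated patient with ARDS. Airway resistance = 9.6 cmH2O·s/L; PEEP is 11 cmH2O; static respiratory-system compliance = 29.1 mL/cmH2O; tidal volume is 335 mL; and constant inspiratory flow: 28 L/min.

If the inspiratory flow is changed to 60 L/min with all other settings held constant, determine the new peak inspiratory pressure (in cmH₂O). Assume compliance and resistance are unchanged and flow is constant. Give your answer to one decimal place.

32.1

Flow: 28 L/min ÷ 60 = 0.4667 L/s.
New flow: 60 L/min ÷ 60 = 1 L/s.
PIP = Vt/C + R·V̇ + PEEP (constant-flow equation of motion).
Only the resistive term changes: ΔPIP = R × ΔV̇ = 9.6 × (1 − 0.4667) = 9.6 × 0.5333 = 5.12 cmH2O.
Original PIP = 335/29.1 + 9.6×0.4667 + 11 = 26.992 cmH2O; new PIP = 26.992 + (5.12) = 32.112 cmH2O.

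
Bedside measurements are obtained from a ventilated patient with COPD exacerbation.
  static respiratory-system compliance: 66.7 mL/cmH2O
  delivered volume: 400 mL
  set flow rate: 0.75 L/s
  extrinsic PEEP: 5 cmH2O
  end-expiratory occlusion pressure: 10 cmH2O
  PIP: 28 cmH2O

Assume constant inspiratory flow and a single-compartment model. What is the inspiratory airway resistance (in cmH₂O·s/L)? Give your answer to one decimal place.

Total PEEP = 10 cmH2O (set 5 + intrinsic 5); this is the baseline alveolar pressure.
Equation of motion (constant flow): PIP = Vt/C + R·V̇ + PEEP.
R·V̇ = PIP − Vt/C − PEEP = 28 − 400/66.7 − 10 = 28 − 5.997 − 10 = 12.003 cmH2O.
R = 12.003 / 0.75 = 16.004 cmH2O·s/L.

16.0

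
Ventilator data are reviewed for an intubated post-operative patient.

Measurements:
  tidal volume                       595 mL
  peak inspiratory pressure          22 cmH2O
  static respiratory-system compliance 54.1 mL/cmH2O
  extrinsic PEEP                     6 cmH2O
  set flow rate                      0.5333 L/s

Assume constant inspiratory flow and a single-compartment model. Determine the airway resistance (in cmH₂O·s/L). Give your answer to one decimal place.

9.4

Equation of motion (constant flow): PIP = Vt/C + R·V̇ + PEEP.
R·V̇ = PIP − Vt/C − PEEP = 22 − 595/54.1 − 6 = 22 − 10.998 − 6 = 5.002 cmH2O.
R = 5.002 / 0.5333 = 9.379 cmH2O·s/L.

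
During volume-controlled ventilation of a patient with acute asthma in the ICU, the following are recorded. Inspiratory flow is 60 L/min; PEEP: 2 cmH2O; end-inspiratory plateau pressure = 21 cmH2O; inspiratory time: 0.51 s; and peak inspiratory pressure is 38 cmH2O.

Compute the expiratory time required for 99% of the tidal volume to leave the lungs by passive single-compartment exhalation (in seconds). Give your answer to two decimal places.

Flow: 60 L/min ÷ 60 = 1 L/s.
Vt = flow × Ti = 1 L/s × 0.51 s × 1000 mL/L = 510.0 mL.
R = (PIP − Pplat)/V̇ = (38 − 21) / 1 = 17.0/1 = 17.0 cmH2O·s/L.
C = Vt/(Pplat − PEEP) = 510.0 / (21 − 2) = 510.0/19.0 = 26.842 mL/cmH2O.
τ = R × C = 17.0 × 0.02684 L/cmH2O = 0.4563 s.
t = −τ·ln(1 − 0.99) = −0.4563·ln(0.01) = 2.101 s.

2.10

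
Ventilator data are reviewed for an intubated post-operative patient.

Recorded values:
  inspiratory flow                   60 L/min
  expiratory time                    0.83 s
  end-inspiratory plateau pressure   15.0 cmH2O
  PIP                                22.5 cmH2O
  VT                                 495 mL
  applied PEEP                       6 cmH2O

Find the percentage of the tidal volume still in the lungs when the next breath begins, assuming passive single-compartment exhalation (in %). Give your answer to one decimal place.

Flow: 60 L/min ÷ 60 = 1 L/s.
R = (PIP − Pplat)/V̇ = (22.5 − 15.0) / 1 = 7.5/1 = 7.5 cmH2O·s/L.
C = Vt/(Pplat − PEEP) = 495.0 / (15.0 − 6) = 495.0/9.0 = 55.0 mL/cmH2O.
τ = R × C = 7.5 × 0.055 L/cmH2O = 0.4125 s.
Fraction remaining at end-expiration = e^(−Te/τ) = e^(−0.83/0.4125) = 0.1337 → 13.37%.

13.4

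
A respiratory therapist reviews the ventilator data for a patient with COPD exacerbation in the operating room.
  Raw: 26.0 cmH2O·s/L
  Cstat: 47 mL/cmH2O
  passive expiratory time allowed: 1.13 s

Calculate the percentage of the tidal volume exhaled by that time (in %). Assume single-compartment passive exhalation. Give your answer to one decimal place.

τ = R × C = 26.0 × 47 mL/cmH2O = 26.0 × 0.047 L/cmH2O = 1.222 s.
Passive exhalation: V(t)/V₀ = e^(−t/τ) = e^(−1.13/1.222) = 0.3966.
Fraction exhaled = 1 − 0.3966 = 0.6034 → 60.34%.

60.3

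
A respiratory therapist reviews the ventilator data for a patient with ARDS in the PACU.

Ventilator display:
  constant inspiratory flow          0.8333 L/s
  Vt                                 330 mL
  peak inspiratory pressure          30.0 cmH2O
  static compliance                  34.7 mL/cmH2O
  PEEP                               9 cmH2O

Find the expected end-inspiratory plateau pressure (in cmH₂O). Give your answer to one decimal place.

18.5

Pplat = PEEP + Vt / Cstat = 9 + 330 / 34.7 = 9 + 9.51 = 18.51 cmH2O.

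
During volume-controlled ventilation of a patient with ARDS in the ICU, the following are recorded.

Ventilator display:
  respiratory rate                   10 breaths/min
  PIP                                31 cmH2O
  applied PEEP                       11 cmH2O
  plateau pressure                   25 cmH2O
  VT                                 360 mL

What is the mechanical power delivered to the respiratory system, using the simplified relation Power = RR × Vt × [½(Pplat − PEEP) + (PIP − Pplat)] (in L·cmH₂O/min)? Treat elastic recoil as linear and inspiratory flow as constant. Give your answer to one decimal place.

Per-breath work = Vt × [½(Pplat−PEEP) + (PIP−Pplat)] = 0.360 × [0.5×14.0 + 6.0] = 0.360 × 13.0 = 4.68 L·cmH2O.
Power = 10 × 4.68 = 46.8 L·cmH2O/min.

46.8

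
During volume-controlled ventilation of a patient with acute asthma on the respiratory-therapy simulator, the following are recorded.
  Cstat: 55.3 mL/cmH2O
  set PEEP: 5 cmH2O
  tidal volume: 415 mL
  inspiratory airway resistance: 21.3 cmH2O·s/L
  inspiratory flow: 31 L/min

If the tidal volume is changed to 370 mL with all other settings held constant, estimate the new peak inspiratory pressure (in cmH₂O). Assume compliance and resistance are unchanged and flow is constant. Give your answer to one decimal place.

22.7

Flow: 31 L/min ÷ 60 = 0.5167 L/s.
PIP = Vt/C + R·V̇ + PEEP (constant-flow equation of motion).
Only the elastic term changes: ΔPIP = ΔVt / C = (370 − 415) / 55.3 = -0.8137 cmH2O.
Original PIP = 415/55.3 + 21.3×0.5167 + 5 = 23.51 cmH2O; new PIP = 23.51 + (-0.8137) = 22.696 cmH2O.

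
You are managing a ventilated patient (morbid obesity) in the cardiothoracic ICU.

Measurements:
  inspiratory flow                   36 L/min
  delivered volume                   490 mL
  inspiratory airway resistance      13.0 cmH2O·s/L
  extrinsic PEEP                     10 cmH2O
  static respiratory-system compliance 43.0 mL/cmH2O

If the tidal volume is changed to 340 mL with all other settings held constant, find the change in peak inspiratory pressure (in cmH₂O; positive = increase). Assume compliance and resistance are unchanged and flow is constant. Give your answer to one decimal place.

PIP = Vt/C + R·V̇ + PEEP (constant-flow equation of motion).
Only the elastic term changes: ΔPIP = ΔVt / C = (340 − 490) / 43.0 = -3.488 cmH2O.

-3.5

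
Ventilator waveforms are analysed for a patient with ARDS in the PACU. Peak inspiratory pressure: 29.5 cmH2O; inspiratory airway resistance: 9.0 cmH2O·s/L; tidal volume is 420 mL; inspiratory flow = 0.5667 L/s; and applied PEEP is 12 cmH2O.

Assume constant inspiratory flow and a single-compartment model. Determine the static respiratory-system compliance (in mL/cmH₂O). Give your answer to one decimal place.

33.9

Equation of motion (constant flow): PIP = Vt/C + R·V̇ + PEEP.
Vt/C = PIP − R·V̇ − PEEP = 29.5 − 9.0×0.5667 − 12 = 29.5 − 5.1 − 12 = 12.4 cmH2O.
C = Vt / 12.4 = 420 / 12.4 = 33.871 mL/cmH2O.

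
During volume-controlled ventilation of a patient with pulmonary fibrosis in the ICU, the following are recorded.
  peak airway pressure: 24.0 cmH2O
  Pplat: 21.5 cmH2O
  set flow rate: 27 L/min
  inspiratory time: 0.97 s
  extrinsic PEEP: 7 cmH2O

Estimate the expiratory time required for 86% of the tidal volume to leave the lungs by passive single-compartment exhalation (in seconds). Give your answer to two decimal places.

0.33

Flow: 27 L/min ÷ 60 = 0.45 L/s.
Vt = flow × Ti = 0.45 L/s × 0.97 s × 1000 mL/L = 436.5 mL.
R = (PIP − Pplat)/V̇ = (24.0 − 21.5) / 0.45 = 2.5/0.45 = 5.556 cmH2O·s/L.
C = Vt/(Pplat − PEEP) = 436.5 / (21.5 − 7) = 436.5/14.5 = 30.103 mL/cmH2O.
τ = R × C = 5.556 × 0.0301 L/cmH2O = 0.1672 s.
t = −τ·ln(1 − 0.86) = −0.1672·ln(0.14) = 0.3287 s.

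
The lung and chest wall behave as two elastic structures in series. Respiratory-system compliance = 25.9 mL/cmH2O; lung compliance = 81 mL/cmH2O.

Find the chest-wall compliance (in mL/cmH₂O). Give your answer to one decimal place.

1/Ccw = 1/Crs − 1/CL.
1/Ccw = 1/25.9 − 1/81 = 0.02626.
Ccw = 38.081 mL/cmH2O.

38.1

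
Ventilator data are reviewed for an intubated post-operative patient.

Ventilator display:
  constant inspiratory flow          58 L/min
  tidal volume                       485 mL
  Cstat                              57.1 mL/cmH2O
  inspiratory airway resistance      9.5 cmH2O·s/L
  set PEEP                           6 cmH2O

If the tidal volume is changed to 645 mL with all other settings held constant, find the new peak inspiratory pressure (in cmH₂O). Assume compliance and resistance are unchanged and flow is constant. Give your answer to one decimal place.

Flow: 58 L/min ÷ 60 = 0.9667 L/s.
PIP = Vt/C + R·V̇ + PEEP (constant-flow equation of motion).
Only the elastic term changes: ΔPIP = ΔVt / C = (645 − 485) / 57.1 = 2.802 cmH2O.
Original PIP = 485/57.1 + 9.5×0.9667 + 6 = 23.678 cmH2O; new PIP = 23.678 + (2.802) = 26.48 cmH2O.

26.5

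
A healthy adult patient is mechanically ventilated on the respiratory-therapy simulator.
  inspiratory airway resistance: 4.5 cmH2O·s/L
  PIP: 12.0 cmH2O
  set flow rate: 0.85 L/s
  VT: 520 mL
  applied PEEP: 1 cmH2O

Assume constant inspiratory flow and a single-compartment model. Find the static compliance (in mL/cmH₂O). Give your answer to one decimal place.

Equation of motion (constant flow): PIP = Vt/C + R·V̇ + PEEP.
Vt/C = PIP − R·V̇ − PEEP = 12.0 − 4.5×0.85 − 1 = 12.0 − 3.825 − 1 = 7.175 cmH2O.
C = Vt / 7.175 = 520 / 7.175 = 72.474 mL/cmH2O.

72.5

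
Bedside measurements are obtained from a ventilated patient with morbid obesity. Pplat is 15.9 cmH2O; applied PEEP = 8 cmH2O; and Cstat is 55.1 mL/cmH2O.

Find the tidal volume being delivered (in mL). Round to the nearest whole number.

Vt = Cstat × (Pplat − PEEP) = 55.1 × (15.9 − 8) = 55.1 × 7.9 = 435.29 mL.

435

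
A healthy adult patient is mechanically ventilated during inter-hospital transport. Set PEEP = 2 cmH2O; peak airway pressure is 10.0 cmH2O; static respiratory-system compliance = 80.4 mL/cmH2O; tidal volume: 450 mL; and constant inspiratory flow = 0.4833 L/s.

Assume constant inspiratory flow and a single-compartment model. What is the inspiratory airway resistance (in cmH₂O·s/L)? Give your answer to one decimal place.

Equation of motion (constant flow): PIP = Vt/C + R·V̇ + PEEP.
R·V̇ = PIP − Vt/C − PEEP = 10.0 − 450/80.4 − 2 = 10.0 − 5.597 − 2 = 2.403 cmH2O.
R = 2.403 / 0.4833 = 4.972 cmH2O·s/L.

5.0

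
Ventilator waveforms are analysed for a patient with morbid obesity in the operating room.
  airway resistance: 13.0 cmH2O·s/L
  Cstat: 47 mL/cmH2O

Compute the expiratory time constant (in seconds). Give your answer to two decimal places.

τ = R × C = 13.0 × 47 mL/cmH2O = 13.0 × 0.047 L/cmH2O = 0.611 s.

0.61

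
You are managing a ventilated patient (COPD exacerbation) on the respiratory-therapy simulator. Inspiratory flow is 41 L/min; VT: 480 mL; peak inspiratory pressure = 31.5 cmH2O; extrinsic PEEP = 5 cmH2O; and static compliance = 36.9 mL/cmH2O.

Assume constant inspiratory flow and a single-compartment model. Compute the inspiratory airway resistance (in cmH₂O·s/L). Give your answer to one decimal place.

Flow: 41 L/min ÷ 60 = 0.6833 L/s.
Equation of motion (constant flow): PIP = Vt/C + R·V̇ + PEEP.
R·V̇ = PIP − Vt/C − PEEP = 31.5 − 480/36.9 − 5 = 31.5 − 13.008 − 5 = 13.492 cmH2O.
R = 13.492 / 0.6833 = 19.745 cmH2O·s/L.

19.7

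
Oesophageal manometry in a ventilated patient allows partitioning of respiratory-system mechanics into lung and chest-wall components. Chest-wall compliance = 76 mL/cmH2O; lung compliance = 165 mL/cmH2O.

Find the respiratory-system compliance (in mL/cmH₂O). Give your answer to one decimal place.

Lung and chest wall are elastances in series: 1/Crs = 1/CL + 1/Ccw.
1/Crs = 1/165 + 1/76 = 0.01922.
Crs = 52.029 mL/cmH2O.

52.0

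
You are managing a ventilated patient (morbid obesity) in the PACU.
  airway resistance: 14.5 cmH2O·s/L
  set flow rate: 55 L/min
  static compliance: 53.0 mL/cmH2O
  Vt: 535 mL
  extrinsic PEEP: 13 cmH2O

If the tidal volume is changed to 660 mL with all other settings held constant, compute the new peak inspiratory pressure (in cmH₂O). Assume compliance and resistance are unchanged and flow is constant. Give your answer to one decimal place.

Flow: 55 L/min ÷ 60 = 0.9167 L/s.
PIP = Vt/C + R·V̇ + PEEP (constant-flow equation of motion).
Only the elastic term changes: ΔPIP = ΔVt / C = (660 − 535) / 53.0 = 2.358 cmH2O.
Original PIP = 535/53.0 + 14.5×0.9167 + 13 = 36.386 cmH2O; new PIP = 36.386 + (2.358) = 38.744 cmH2O.

38.7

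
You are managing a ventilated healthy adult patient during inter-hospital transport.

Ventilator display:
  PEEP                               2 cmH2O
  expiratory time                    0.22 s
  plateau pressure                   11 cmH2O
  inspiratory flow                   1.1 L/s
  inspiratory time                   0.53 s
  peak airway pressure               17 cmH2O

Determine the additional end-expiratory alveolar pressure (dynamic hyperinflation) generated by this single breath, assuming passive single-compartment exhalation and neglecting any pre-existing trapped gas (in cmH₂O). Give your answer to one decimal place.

Vt = flow × Ti = 1.1 L/s × 0.53 s × 1000 mL/L = 583.0 mL.
R = (PIP − Pplat)/V̇ = (17 − 11) / 1.1 = 6.0/1.1 = 5.455 cmH2O·s/L.
C = Vt/(Pplat − PEEP) = 583.0 / (11 − 2) = 583.0/9.0 = 64.778 mL/cmH2O.
τ = R × C = 5.455 × 0.06478 L/cmH2O = 0.3534 s.
Fraction remaining = e^(−Te/τ) = e^(−0.22/0.3534) = 0.5366; trapped volume = 583.0 × 0.5366 = 312.84 mL.
Additional alveolar pressure from trapping ≈ V_trapped / C = 312.84 / 64.778 = 4.829 cmH2O.

4.8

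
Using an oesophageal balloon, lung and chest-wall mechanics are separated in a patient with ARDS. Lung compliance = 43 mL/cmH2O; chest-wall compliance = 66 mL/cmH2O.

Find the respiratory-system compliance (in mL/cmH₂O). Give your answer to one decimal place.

26.0

Lung and chest wall are elastances in series: 1/Crs = 1/CL + 1/Ccw.
1/Crs = 1/43 + 1/66 = 0.03841.
Crs = 26.035 mL/cmH2O.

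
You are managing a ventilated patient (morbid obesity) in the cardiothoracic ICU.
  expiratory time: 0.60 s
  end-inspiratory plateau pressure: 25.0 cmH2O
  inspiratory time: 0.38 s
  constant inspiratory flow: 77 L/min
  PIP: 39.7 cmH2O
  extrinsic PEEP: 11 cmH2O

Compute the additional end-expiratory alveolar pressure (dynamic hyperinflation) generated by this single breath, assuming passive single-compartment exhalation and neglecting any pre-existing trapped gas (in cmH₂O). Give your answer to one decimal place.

3.1

Flow: 77 L/min ÷ 60 = 1.2833 L/s.
Vt = flow × Ti = 1.2833 L/s × 0.38 s × 1000 mL/L = 487.65 mL.
R = (PIP − Pplat)/V̇ = (39.7 − 25.0) / 1.2833 = 14.7/1.2833 = 11.455 cmH2O·s/L.
C = Vt/(Pplat − PEEP) = 487.65 / (25.0 − 11) = 487.65/14.0 = 34.832 mL/cmH2O.
τ = R × C = 11.455 × 0.03483 L/cmH2O = 0.399 s.
Fraction remaining = e^(−Te/τ) = e^(−0.60/0.399) = 0.2223; trapped volume = 487.65 × 0.2223 = 108.4 mL.
Additional alveolar pressure from trapping ≈ V_trapped / C = 108.4 / 34.832 = 3.112 cmH2O.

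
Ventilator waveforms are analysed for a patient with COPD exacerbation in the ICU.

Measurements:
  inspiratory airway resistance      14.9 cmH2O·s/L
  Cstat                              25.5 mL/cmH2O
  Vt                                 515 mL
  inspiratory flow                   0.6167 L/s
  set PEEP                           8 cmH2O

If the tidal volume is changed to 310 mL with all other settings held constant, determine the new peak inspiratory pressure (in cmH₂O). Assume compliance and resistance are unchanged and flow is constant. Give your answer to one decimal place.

PIP = Vt/C + R·V̇ + PEEP (constant-flow equation of motion).
Only the elastic term changes: ΔPIP = ΔVt / C = (310 − 515) / 25.5 = -8.039 cmH2O.
Original PIP = 515/25.5 + 14.9×0.6167 + 8 = 37.385 cmH2O; new PIP = 37.385 + (-8.039) = 29.346 cmH2O.

29.3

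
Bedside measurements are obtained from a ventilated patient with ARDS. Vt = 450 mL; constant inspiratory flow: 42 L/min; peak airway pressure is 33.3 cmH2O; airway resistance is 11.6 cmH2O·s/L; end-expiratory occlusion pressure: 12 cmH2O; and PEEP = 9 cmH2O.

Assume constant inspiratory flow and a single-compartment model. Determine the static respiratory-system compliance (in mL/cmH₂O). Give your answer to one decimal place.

Flow: 42 L/min ÷ 60 = 0.7 L/s.
Total PEEP = 12 cmH2O (set 9 + intrinsic 3); this is the baseline alveolar pressure.
Equation of motion (constant flow): PIP = Vt/C + R·V̇ + PEEP.
Vt/C = PIP − R·V̇ − PEEP = 33.3 − 11.6×0.7 − 12 = 33.3 − 8.12 − 12 = 13.18 cmH2O.
C = Vt / 13.18 = 450 / 13.18 = 34.143 mL/cmH2O.

34.1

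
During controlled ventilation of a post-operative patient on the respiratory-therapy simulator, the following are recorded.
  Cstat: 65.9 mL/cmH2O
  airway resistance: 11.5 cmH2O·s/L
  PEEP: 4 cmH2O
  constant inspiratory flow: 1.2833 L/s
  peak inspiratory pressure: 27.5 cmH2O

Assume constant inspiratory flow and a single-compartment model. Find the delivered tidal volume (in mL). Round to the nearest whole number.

576

Equation of motion (constant flow): PIP = Vt/C + R·V̇ + PEEP.
Vt/C = PIP − R·V̇ − PEEP = 27.5 − 14.758 − 4 = 8.742 cmH2O.
Vt = C × 8.742 = 65.9 × 8.742 = 576.1 mL.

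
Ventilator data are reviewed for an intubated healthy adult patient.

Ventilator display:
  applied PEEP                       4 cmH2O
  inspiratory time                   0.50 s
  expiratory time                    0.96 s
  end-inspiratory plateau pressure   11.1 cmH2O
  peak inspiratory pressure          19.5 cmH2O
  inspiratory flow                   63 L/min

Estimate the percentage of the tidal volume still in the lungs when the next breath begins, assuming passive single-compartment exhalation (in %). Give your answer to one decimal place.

Flow: 63 L/min ÷ 60 = 1.05 L/s.
Vt = flow × Ti = 1.05 L/s × 0.50 s × 1000 mL/L = 525.0 mL.
R = (PIP − Pplat)/V̇ = (19.5 − 11.1) / 1.05 = 8.4/1.05 = 8.0 cmH2O·s/L.
C = Vt/(Pplat − PEEP) = 525.0 / (11.1 − 4) = 525.0/7.1 = 73.944 mL/cmH2O.
τ = R × C = 8.0 × 0.07394 L/cmH2O = 0.5915 s.
Fraction remaining at end-expiration = e^(−Te/τ) = e^(−0.96/0.5915) = 0.1973 → 19.73%.

19.7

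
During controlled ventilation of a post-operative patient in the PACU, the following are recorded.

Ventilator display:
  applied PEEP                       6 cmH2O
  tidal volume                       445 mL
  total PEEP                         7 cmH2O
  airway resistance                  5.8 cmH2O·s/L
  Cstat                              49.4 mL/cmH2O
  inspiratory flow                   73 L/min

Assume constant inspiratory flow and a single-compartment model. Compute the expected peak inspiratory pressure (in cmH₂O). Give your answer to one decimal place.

Flow: 73 L/min ÷ 60 = 1.2167 L/s.
Total PEEP = 7 cmH2O (set 6 + intrinsic 1); this is the baseline alveolar pressure.
Equation of motion (constant flow): PIP = Vt/C + R·V̇ + PEEP.
PIP = 445/49.4 + 5.8×1.2167 + 7 = 9.008 + 7.057 + 7 = 23.065 cmH2O.

23.1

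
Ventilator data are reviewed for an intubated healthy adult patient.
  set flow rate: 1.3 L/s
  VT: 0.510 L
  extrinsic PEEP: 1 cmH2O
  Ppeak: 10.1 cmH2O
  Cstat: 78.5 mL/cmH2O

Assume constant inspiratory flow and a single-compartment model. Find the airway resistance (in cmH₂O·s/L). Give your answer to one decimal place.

2.0

Equation of motion (constant flow): PIP = Vt/C + R·V̇ + PEEP.
R·V̇ = PIP − Vt/C − PEEP = 10.1 − 510/78.5 − 1 = 10.1 − 6.497 − 1 = 2.603 cmH2O.
R = 2.603 / 1.3 = 2.002 cmH2O·s/L.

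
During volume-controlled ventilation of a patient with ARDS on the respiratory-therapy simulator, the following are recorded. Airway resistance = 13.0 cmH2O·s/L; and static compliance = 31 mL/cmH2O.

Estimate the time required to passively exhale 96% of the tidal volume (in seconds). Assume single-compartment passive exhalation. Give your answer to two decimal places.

τ = R × C = 13.0 × 31 mL/cmH2O = 13.0 × 0.031 L/cmH2O = 0.403 s.
Exhaled fraction f = 1 − e^(−t/τ) → t = −τ·ln(1 − f) = −0.403·ln(0.04) = 1.297 s.

1.30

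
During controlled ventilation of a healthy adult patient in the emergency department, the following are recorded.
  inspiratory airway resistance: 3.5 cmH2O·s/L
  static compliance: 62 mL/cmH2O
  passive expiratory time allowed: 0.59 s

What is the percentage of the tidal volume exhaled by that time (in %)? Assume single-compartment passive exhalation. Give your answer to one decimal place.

τ = R × C = 3.5 × 62 mL/cmH2O = 3.5 × 0.062 L/cmH2O = 0.217 s.
Passive exhalation: V(t)/V₀ = e^(−t/τ) = e^(−0.59/0.217) = 0.06595.
Fraction exhaled = 1 − 0.06595 = 0.9341 → 93.41%.

93.4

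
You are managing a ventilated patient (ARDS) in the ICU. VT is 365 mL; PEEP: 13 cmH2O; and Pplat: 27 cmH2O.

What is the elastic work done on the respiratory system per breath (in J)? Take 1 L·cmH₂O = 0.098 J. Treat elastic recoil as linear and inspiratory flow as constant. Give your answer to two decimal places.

0.25

Elastic work ≈ ½ × (Pplat − PEEP) × Vt = 0.5 × (27 − 13) × 0.365 L = 0.5 × 14.0 × 0.365 = 2.555 L·cmH2O.
× 0.098 J/(L·cmH2O) → 0.2504 J.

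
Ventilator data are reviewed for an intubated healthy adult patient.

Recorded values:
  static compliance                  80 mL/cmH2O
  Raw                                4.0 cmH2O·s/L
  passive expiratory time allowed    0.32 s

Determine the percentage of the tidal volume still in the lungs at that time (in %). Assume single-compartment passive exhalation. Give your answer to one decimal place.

τ = R × C = 4.0 × 80 mL/cmH2O = 4.0 × 0.080 L/cmH2O = 0.32 s.
Passive exhalation: V(t)/V₀ = e^(−t/τ) = e^(−0.32/0.32) = 0.3679.
Fraction remaining = 0.3679 → 36.79%.

36.8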